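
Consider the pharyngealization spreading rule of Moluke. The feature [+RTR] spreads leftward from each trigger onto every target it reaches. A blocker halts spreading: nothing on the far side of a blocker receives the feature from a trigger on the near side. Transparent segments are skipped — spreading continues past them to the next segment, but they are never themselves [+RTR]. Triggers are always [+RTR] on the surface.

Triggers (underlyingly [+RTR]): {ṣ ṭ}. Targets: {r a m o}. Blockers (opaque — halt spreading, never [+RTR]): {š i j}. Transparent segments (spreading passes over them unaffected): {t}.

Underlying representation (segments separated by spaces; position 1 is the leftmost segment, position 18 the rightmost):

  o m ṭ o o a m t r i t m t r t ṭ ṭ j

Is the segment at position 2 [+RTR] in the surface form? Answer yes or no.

yes

From /ṭ/ at 3 leftward: 2 /m/ → [+RTR]; 1 /o/ → [+RTR]; word edge.
From /ṭ/ at 16 leftward: 15 /t/ transparent; 14 /r/ → [+RTR]; 13 /t/ transparent; 12 /m/ → [+RTR]; 11 /t/ transparent; 10 /i/ blocks.
From /ṭ/ at 17 leftward: 16 /ṭ/ is itself a trigger — this domain ends here.
Targets with no active source: positions 4 5 6 7 9 stay [-emphatic].
[+RTR] positions on the surface: 1 2 3 12 14 16 17.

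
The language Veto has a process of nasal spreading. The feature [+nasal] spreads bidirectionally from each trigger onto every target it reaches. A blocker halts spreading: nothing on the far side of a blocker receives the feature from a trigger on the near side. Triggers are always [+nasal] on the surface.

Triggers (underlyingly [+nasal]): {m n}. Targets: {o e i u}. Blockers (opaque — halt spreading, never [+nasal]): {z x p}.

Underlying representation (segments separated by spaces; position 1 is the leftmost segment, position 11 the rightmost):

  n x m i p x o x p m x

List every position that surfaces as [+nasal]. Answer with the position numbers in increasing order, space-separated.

From /n/ at 1 rightward: 2 /x/ blocks.
From /n/ at 1 leftward: word edge.
From /m/ at 3 rightward: 4 /i/ → [+nasal]; 5 /p/ blocks.
From /m/ at 3 leftward: 2 /x/ blocks.
From /m/ at 10 rightward: 11 /x/ blocks.
From /m/ at 10 leftward: 9 /p/ blocks.
Target with no active source: position 7 stays [-nasal].

1 3 4 10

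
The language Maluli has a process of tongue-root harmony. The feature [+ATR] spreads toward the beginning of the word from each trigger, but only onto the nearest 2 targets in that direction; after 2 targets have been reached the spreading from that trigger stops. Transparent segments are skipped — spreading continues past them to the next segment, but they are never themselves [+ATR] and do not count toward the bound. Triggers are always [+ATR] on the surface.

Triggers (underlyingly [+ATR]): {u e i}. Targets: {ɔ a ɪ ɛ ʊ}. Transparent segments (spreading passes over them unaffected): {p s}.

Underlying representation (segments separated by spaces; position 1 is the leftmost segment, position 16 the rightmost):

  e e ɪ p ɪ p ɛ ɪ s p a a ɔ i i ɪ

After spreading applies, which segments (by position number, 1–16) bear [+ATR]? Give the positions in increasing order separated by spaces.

From /e/ at 1 leftward: word edge.
From /e/ at 2 leftward: 1 /e/ is itself a trigger — this domain ends here.
From /i/ at 14 leftward: 13 /ɔ/ → [+ATR]; 12 /a/ → [+ATR]; bound reached.
From /i/ at 15 leftward: 14 /i/ is itself a trigger — this domain ends here.
Targets with no active source: positions 3 5 7 8 11 16 stay [-ATR].

1 2 12 13 14 15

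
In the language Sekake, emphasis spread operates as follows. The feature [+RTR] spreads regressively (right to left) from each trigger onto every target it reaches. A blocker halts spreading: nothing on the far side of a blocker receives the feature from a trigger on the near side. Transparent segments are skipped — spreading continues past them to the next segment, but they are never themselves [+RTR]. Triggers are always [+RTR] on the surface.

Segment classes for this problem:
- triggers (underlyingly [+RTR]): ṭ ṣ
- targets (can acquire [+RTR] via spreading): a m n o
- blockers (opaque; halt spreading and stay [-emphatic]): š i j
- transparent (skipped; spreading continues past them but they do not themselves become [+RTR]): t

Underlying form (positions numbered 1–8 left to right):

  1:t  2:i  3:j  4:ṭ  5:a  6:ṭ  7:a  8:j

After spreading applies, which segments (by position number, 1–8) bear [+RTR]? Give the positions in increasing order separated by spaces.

From /ṭ/ at 4 leftward: 3 /j/ blocks.
From /ṭ/ at 6 leftward: 5 /a/ → [+RTR]; 4 /ṭ/ is itself a trigger — this domain ends here.
Target with no active source: position 7 stays [-emphatic].

4 5 6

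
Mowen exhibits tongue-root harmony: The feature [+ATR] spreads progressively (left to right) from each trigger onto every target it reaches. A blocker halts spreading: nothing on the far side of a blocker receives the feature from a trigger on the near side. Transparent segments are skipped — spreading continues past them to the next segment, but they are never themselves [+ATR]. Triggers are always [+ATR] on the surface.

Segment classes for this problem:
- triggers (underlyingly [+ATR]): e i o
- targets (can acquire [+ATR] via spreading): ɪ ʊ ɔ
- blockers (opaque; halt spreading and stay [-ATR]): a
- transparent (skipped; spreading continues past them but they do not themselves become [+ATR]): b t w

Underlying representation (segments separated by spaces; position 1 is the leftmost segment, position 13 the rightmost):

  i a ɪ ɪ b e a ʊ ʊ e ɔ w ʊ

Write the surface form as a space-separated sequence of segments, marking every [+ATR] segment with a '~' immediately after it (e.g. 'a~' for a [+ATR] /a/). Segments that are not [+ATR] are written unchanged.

i~ a ɪ ɪ b e~ a ʊ ʊ e~ ɔ~ w ʊ~

From /i/ at 1 rightward: 2 /a/ blocks.
From /e/ at 6 rightward: 7 /a/ blocks.
From /e/ at 10 rightward: 11 /ɔ/ → [+ATR]; 12 /w/ transparent; 13 /ʊ/ → [+ATR]; word edge.
Targets with no active source: positions 3 4 8 9 stay [-ATR].
[+ATR] positions on the surface: 1 6 10 11 13.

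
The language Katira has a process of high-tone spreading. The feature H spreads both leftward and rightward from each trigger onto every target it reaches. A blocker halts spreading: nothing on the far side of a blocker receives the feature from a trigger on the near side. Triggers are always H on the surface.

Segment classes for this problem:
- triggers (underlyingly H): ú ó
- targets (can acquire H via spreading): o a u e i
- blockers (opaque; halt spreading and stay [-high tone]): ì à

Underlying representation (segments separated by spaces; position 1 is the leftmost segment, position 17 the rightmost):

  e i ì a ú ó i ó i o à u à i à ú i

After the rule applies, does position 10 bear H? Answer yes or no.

From /ú/ at 5 rightward: 6 /ó/ is itself a trigger — this domain ends here.
From /ú/ at 5 leftward: 4 /a/ → H; 3 /ì/ blocks.
From /ó/ at 6 rightward: 7 /i/ → H; 8 /ó/ is itself a trigger — this domain ends here.
From /ó/ at 6 leftward: 5 /ú/ is itself a trigger — this domain ends here.
From /ó/ at 8 rightward: 9 /i/ → H; 10 /o/ → H; 11 /à/ blocks.
From /ó/ at 8 leftward: 7 /i/ → H; 6 /ó/ is itself a trigger — this domain ends here.
From /ú/ at 16 rightward: 17 /i/ → H; word edge.
From /ú/ at 16 leftward: 15 /à/ blocks.
Targets with no active source: positions 1 2 12 14 stay [-high tone].
H positions on the surface: 4 5 6 7 8 9 10 16 17.

yes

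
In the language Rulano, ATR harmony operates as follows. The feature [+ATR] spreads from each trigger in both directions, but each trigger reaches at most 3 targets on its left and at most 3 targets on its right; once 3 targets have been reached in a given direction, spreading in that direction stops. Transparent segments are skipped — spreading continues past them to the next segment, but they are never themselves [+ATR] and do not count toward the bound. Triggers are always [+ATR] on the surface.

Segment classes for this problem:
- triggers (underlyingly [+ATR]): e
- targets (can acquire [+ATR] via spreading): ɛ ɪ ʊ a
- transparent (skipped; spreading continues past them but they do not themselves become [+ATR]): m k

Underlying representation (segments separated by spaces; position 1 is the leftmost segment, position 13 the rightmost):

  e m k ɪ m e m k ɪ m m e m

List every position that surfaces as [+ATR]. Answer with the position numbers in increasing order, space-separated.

From /e/ at 1 rightward: 2 /m/ transparent; 3 /k/ transparent; 4 /ɪ/ → [+ATR]; 5 /m/ transparent; 6 /e/ is itself a trigger — this domain ends here.
From /e/ at 1 leftward: word edge.
From /e/ at 6 rightward: 7 /m/ transparent; 8 /k/ transparent; 9 /ɪ/ → [+ATR]; 10 /m/ transparent; 11 /m/ transparent; 12 /e/ is itself a trigger — this domain ends here.
From /e/ at 6 leftward: 5 /m/ transparent; 4 /ɪ/ → [+ATR]; 3 /k/ transparent; 2 /m/ transparent; 1 /e/ is itself a trigger — this domain ends here.
From /e/ at 12 rightward: 13 /m/ transparent; word edge.
From /e/ at 12 leftward: 11 /m/ transparent; 10 /m/ transparent; 9 /ɪ/ → [+ATR]; 8 /k/ transparent; 7 /m/ transparent; 6 /e/ is itself a trigger — this domain ends here.

1 4 6 9 12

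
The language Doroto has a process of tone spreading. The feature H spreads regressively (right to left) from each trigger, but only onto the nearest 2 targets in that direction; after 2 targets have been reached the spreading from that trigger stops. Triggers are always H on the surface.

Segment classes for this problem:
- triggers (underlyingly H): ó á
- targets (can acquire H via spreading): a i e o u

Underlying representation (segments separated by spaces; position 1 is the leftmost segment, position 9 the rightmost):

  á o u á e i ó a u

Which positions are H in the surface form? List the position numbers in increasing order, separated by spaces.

1 2 3 4 5 6 7

From /á/ at 1 leftward: word edge.
From /á/ at 4 leftward: 3 /u/ → H; 2 /o/ → H; bound reached.
From /ó/ at 7 leftward: 6 /i/ → H; 5 /e/ → H; bound reached.
Targets with no active source: positions 8 9 stay [-high tone].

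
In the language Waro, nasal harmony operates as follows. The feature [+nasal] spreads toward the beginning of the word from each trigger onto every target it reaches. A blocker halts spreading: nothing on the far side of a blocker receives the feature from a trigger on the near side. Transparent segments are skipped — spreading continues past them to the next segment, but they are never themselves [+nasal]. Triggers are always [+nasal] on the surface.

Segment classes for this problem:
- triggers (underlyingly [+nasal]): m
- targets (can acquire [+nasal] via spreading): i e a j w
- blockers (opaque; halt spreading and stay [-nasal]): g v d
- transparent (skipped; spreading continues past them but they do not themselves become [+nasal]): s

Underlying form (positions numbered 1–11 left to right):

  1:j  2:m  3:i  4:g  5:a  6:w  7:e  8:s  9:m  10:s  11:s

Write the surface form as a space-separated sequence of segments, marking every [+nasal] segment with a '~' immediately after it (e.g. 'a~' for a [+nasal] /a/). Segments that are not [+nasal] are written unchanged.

From /m/ at 2 leftward: 1 /j/ → [+nasal]; word edge.
From /m/ at 9 leftward: 8 /s/ transparent; 7 /e/ → [+nasal]; 6 /w/ → [+nasal]; 5 /a/ → [+nasal]; 4 /g/ blocks.
Target with no active source: position 3 stays [-nasal].
[+nasal] positions on the surface: 1 2 5 6 7 9.

j~ m~ i g a~ w~ e~ s m~ s s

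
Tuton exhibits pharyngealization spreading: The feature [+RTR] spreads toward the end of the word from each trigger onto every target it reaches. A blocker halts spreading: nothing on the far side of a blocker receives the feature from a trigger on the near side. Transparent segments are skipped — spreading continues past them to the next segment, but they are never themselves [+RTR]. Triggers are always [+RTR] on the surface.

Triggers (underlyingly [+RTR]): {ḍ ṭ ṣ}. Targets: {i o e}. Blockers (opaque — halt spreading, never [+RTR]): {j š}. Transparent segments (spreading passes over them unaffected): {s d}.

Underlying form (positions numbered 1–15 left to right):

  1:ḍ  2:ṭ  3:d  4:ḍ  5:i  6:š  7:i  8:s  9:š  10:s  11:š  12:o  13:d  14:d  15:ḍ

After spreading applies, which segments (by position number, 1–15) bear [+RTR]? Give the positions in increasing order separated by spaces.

1 2 4 5 15

From /ḍ/ at 1 rightward: 2 /ṭ/ is itself a trigger — this domain ends here.
From /ṭ/ at 2 rightward: 3 /d/ transparent; 4 /ḍ/ is itself a trigger — this domain ends here.
From /ḍ/ at 4 rightward: 5 /i/ → [+RTR]; 6 /š/ blocks.
From /ḍ/ at 15 rightward: word edge.
Targets with no active source: positions 7 12 stay [-emphatic].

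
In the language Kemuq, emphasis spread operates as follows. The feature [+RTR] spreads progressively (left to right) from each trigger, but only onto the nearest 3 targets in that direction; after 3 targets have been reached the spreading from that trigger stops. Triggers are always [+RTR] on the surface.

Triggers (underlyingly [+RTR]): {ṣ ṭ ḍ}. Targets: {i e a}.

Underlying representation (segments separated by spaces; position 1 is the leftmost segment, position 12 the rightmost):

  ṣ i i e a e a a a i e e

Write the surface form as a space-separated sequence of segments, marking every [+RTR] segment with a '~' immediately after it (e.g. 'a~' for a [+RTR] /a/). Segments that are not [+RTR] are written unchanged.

From /ṣ/ at 1 rightward: 2 /i/ → [+RTR]; 3 /i/ → [+RTR]; 4 /e/ → [+RTR]; bound reached.
Targets with no active source: positions 5 6 7 8 9 10 11 12 stay [-emphatic].
[+RTR] positions on the surface: 1 2 3 4.

ṣ~ i~ i~ e~ a e a a a i e e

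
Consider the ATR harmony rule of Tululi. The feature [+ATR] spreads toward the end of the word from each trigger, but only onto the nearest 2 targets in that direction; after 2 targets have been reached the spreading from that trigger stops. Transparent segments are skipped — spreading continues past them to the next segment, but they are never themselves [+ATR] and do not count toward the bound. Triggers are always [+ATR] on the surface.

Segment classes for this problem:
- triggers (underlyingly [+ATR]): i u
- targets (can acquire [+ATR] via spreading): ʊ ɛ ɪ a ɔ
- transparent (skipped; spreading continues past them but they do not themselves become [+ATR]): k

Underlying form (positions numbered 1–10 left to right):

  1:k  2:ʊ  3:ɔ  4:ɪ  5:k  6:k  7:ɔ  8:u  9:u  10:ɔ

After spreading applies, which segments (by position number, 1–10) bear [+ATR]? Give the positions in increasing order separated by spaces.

8 9 10

From /u/ at 8 rightward: 9 /u/ is itself a trigger — this domain ends here.
From /u/ at 9 rightward: 10 /ɔ/ → [+ATR]; word edge.
Targets with no active source: positions 2 3 4 7 stay [-ATR].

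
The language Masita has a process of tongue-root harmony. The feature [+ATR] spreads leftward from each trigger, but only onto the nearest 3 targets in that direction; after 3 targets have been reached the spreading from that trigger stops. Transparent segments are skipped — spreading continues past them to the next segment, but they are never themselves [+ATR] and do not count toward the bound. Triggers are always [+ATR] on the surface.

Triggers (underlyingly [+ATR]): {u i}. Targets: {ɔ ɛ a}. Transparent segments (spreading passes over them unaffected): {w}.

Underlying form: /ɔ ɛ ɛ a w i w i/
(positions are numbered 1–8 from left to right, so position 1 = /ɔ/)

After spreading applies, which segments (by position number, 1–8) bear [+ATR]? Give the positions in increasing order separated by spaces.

From /i/ at 6 leftward: 5 /w/ transparent; 4 /a/ → [+ATR]; 3 /ɛ/ → [+ATR]; 2 /ɛ/ → [+ATR]; bound reached.
From /i/ at 8 leftward: 7 /w/ transparent; 6 /i/ is itself a trigger — this domain ends here.
Target with no active source: position 1 stays [-ATR].

2 3 4 6 8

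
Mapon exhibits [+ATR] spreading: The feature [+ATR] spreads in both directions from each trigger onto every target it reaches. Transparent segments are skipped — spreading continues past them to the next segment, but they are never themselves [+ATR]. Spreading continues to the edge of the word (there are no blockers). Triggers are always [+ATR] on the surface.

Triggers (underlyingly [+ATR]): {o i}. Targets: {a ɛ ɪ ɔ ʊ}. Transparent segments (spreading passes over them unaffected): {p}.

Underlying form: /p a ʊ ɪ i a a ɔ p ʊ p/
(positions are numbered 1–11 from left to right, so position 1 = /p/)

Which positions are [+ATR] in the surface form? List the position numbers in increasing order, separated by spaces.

2 3 4 5 6 7 8 10

From /i/ at 5 rightward: 6 /a/ → [+ATR]; 7 /a/ → [+ATR]; 8 /ɔ/ → [+ATR]; 9 /p/ transparent; 10 /ʊ/ → [+ATR]; 11 /p/ transparent; word edge.
From /i/ at 5 leftward: 4 /ɪ/ → [+ATR]; 3 /ʊ/ → [+ATR]; 2 /a/ → [+ATR]; 1 /p/ transparent; word edge.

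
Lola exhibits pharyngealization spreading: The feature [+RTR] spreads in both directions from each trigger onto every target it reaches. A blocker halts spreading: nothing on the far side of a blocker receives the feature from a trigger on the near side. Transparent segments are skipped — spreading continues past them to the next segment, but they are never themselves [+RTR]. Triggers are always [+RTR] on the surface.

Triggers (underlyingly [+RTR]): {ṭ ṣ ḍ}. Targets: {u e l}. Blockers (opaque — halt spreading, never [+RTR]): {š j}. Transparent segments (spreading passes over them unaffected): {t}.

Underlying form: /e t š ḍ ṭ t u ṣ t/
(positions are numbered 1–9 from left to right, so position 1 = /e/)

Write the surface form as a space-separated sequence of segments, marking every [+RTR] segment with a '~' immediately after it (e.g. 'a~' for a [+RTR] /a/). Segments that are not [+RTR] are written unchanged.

From /ḍ/ at 4 rightward: 5 /ṭ/ is itself a trigger — this domain ends here.
From /ḍ/ at 4 leftward: 3 /š/ blocks.
From /ṭ/ at 5 rightward: 6 /t/ transparent; 7 /u/ → [+RTR]; 8 /ṣ/ is itself a trigger — this domain ends here.
From /ṭ/ at 5 leftward: 4 /ḍ/ is itself a trigger — this domain ends here.
From /ṣ/ at 8 rightward: 9 /t/ transparent; word edge.
From /ṣ/ at 8 leftward: 7 /u/ → [+RTR]; 6 /t/ transparent; 5 /ṭ/ is itself a trigger — this domain ends here.
Target with no active source: position 1 stays [-emphatic].
[+RTR] positions on the surface: 4 5 7 8.

e t š ḍ~ ṭ~ t u~ ṣ~ t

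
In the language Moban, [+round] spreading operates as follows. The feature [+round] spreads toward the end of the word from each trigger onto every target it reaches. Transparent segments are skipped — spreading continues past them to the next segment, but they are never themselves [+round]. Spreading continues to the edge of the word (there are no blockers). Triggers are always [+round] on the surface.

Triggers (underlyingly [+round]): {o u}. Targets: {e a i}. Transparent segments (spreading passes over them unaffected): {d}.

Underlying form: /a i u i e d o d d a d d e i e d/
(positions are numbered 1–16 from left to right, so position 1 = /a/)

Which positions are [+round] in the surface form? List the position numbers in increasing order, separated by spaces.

3 4 5 7 10 13 14 15

From /u/ at 3 rightward: 4 /i/ → [+round]; 5 /e/ → [+round]; 6 /d/ transparent; 7 /o/ is itself a trigger — this domain ends here.
From /o/ at 7 rightward: 8 /d/ transparent; 9 /d/ transparent; 10 /a/ → [+round]; 11 /d/ transparent; 12 /d/ transparent; 13 /e/ → [+round]; 14 /i/ → [+round]; 15 /e/ → [+round]; 16 /d/ transparent; word edge.
Targets with no active source: positions 1 2 stay [-round].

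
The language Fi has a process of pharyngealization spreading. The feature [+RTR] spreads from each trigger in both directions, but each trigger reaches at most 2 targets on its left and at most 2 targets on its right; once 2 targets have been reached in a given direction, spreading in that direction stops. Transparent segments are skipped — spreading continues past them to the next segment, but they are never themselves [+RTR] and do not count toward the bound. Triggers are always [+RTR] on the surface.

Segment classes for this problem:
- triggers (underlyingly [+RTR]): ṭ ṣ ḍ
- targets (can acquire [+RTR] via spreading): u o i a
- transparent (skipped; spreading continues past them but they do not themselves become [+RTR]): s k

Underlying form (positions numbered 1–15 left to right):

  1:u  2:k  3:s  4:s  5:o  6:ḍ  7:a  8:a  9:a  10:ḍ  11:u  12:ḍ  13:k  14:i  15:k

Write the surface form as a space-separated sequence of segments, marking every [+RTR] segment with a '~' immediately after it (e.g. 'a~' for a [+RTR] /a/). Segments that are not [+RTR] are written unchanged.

From /ḍ/ at 6 rightward: 7 /a/ → [+RTR]; 8 /a/ → [+RTR]; bound reached.
From /ḍ/ at 6 leftward: 5 /o/ → [+RTR]; 4 /s/ transparent; 3 /s/ transparent; 2 /k/ transparent; 1 /u/ → [+RTR]; bound reached.
From /ḍ/ at 10 rightward: 11 /u/ → [+RTR]; 12 /ḍ/ is itself a trigger — this domain ends here.
From /ḍ/ at 10 leftward: 9 /a/ → [+RTR]; 8 /a/ → [+RTR]; bound reached.
From /ḍ/ at 12 rightward: 13 /k/ transparent; 14 /i/ → [+RTR]; 15 /k/ transparent; word edge.
From /ḍ/ at 12 leftward: 11 /u/ → [+RTR]; 10 /ḍ/ is itself a trigger — this domain ends here.
[+RTR] positions on the surface: 1 5 6 7 8 9 10 11 12 14.

u~ k s s o~ ḍ~ a~ a~ a~ ḍ~ u~ ḍ~ k i~ k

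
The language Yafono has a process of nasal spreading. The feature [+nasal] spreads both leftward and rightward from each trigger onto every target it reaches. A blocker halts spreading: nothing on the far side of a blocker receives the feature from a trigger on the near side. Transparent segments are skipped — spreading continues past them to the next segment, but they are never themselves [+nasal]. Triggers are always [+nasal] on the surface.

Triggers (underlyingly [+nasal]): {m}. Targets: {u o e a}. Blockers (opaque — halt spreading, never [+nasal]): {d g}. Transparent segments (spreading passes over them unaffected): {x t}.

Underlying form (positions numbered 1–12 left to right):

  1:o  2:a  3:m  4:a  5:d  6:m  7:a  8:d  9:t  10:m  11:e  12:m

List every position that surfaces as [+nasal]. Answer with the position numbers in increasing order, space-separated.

From /m/ at 3 rightward: 4 /a/ → [+nasal]; 5 /d/ blocks.
From /m/ at 3 leftward: 2 /a/ → [+nasal]; 1 /o/ → [+nasal]; word edge.
From /m/ at 6 rightward: 7 /a/ → [+nasal]; 8 /d/ blocks.
From /m/ at 6 leftward: 5 /d/ blocks.
From /m/ at 10 rightward: 11 /e/ → [+nasal]; 12 /m/ is itself a trigger — this domain ends here.
From /m/ at 10 leftward: 9 /t/ transparent; 8 /d/ blocks.
From /m/ at 12 rightward: word edge.
From /m/ at 12 leftward: 11 /e/ → [+nasal]; 10 /m/ is itself a trigger — this domain ends here.

1 2 3 4 6 7 10 11 12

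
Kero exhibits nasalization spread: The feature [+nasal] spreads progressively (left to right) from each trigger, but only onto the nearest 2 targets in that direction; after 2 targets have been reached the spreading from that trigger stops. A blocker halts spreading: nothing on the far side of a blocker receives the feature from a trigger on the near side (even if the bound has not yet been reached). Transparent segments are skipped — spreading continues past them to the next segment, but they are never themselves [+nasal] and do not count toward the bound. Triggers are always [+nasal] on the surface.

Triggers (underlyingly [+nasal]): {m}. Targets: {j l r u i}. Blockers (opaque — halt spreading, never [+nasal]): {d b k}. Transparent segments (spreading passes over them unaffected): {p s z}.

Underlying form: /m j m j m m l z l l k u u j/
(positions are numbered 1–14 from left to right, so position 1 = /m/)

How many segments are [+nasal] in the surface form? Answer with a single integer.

From /m/ at 1 rightward: 2 /j/ → [+nasal]; 3 /m/ is itself a trigger — this domain ends here.
From /m/ at 3 rightward: 4 /j/ → [+nasal]; 5 /m/ is itself a trigger — this domain ends here.
From /m/ at 5 rightward: 6 /m/ is itself a trigger — this domain ends here.
From /m/ at 6 rightward: 7 /l/ → [+nasal]; 8 /z/ transparent; 9 /l/ → [+nasal]; bound reached.
Targets with no active source: positions 10 12 13 14 stay [-nasal].
[+nasal] positions on the surface: 1 2 3 4 5 6 7 9.

8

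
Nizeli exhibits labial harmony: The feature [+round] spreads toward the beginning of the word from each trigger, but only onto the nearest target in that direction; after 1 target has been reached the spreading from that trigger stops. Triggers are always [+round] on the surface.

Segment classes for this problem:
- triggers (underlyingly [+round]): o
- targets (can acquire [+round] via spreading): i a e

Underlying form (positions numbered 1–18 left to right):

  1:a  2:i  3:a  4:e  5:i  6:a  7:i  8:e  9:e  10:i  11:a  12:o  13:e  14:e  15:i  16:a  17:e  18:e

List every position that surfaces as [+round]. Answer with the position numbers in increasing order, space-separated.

From /o/ at 12 leftward: 11 /a/ → [+round]; bound reached.
Targets with no active source: positions 1 2 3 4 5 6 7 8 9 10 13 14 15 16 17 18 stay [-round].

11 12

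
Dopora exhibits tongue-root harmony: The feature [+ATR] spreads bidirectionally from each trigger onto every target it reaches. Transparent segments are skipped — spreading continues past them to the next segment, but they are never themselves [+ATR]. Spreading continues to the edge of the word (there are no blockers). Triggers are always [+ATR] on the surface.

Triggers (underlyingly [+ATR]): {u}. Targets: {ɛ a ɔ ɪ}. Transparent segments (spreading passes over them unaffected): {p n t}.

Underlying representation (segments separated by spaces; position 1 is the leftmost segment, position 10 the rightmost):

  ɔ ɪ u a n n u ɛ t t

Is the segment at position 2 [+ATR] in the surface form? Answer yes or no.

From /u/ at 3 rightward: 4 /a/ → [+ATR]; 5 /n/ transparent; 6 /n/ transparent; 7 /u/ is itself a trigger — this domain ends here.
From /u/ at 3 leftward: 2 /ɪ/ → [+ATR]; 1 /ɔ/ → [+ATR]; word edge.
From /u/ at 7 rightward: 8 /ɛ/ → [+ATR]; 9 /t/ transparent; 10 /t/ transparent; word edge.
From /u/ at 7 leftward: 6 /n/ transparent; 5 /n/ transparent; 4 /a/ → [+ATR]; 3 /u/ is itself a trigger — this domain ends here.
[+ATR] positions on the surface: 1 2 3 4 7 8.

yes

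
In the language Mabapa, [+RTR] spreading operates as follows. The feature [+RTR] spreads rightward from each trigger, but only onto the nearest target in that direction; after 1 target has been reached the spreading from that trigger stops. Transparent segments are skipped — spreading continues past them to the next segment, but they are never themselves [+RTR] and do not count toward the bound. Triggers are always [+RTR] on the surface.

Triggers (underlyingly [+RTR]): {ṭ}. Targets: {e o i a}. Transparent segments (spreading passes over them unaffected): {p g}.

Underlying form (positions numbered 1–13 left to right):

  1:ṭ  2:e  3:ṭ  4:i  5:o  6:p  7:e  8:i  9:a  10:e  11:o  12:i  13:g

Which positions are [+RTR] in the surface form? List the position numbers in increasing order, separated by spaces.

From /ṭ/ at 1 rightward: 2 /e/ → [+RTR]; bound reached.
From /ṭ/ at 3 rightward: 4 /i/ → [+RTR]; bound reached.
Targets with no active source: positions 5 7 8 9 10 11 12 stay [-emphatic].

1 2 3 4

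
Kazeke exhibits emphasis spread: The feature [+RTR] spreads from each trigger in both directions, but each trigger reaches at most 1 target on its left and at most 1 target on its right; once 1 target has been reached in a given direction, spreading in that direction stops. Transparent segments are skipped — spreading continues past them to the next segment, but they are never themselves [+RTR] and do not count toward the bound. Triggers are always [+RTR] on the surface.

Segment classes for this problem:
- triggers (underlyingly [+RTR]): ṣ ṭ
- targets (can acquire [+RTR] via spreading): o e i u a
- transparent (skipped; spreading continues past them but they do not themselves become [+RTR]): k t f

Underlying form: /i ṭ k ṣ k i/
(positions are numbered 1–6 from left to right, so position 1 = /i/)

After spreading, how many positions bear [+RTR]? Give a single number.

4

From /ṭ/ at 2 rightward: 3 /k/ transparent; 4 /ṣ/ is itself a trigger — this domain ends here.
From /ṭ/ at 2 leftward: 1 /i/ → [+RTR]; bound reached.
From /ṣ/ at 4 rightward: 5 /k/ transparent; 6 /i/ → [+RTR]; bound reached.
From /ṣ/ at 4 leftward: 3 /k/ transparent; 2 /ṭ/ is itself a trigger — this domain ends here.
[+RTR] positions on the surface: 1 2 4 6.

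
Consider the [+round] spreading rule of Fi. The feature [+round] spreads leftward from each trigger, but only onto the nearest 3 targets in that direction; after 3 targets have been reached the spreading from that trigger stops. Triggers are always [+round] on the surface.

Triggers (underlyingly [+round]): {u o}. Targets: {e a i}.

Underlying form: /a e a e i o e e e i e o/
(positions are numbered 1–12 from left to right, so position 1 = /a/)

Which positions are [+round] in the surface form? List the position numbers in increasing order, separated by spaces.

3 4 5 6 9 10 11 12

From /o/ at 6 leftward: 5 /i/ → [+round]; 4 /e/ → [+round]; 3 /a/ → [+round]; bound reached.
From /o/ at 12 leftward: 11 /e/ → [+round]; 10 /i/ → [+round]; 9 /e/ → [+round]; bound reached.
Targets with no active source: positions 1 2 7 8 stay [-round].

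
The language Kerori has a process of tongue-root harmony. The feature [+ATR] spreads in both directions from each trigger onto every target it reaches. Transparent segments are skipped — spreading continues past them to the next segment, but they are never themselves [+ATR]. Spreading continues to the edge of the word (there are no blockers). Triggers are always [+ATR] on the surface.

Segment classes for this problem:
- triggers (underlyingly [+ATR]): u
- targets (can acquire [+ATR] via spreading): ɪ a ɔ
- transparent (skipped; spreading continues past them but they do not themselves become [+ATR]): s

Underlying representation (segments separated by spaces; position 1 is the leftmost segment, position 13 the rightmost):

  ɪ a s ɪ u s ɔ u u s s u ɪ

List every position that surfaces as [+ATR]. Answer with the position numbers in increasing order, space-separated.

1 2 4 5 7 8 9 12 13

From /u/ at 5 rightward: 6 /s/ transparent; 7 /ɔ/ → [+ATR]; 8 /u/ is itself a trigger — this domain ends here.
From /u/ at 5 leftward: 4 /ɪ/ → [+ATR]; 3 /s/ transparent; 2 /a/ → [+ATR]; 1 /ɪ/ → [+ATR]; word edge.
From /u/ at 8 rightward: 9 /u/ is itself a trigger — this domain ends here.
From /u/ at 8 leftward: 7 /ɔ/ → [+ATR]; 6 /s/ transparent; 5 /u/ is itself a trigger — this domain ends here.
From /u/ at 9 rightward: 10 /s/ transparent; 11 /s/ transparent; 12 /u/ is itself a trigger — this domain ends here.
From /u/ at 9 leftward: 8 /u/ is itself a trigger — this domain ends here.
From /u/ at 12 rightward: 13 /ɪ/ → [+ATR]; word edge.
From /u/ at 12 leftward: 11 /s/ transparent; 10 /s/ transparent; 9 /u/ is itself a trigger — this domain ends here.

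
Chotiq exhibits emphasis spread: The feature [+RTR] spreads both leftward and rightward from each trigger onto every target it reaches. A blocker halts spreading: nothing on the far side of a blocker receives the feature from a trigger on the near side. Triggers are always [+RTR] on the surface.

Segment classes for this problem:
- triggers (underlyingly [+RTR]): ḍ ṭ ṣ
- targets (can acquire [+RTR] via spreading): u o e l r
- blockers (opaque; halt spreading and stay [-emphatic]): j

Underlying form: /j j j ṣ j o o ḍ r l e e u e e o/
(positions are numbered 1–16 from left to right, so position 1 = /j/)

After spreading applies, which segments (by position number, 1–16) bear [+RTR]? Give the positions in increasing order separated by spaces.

From /ṣ/ at 4 rightward: 5 /j/ blocks.
From /ṣ/ at 4 leftward: 3 /j/ blocks.
From /ḍ/ at 8 rightward: 9 /r/ → [+RTR]; 10 /l/ → [+RTR]; 11 /e/ → [+RTR]; 12 /e/ → [+RTR]; 13 /u/ → [+RTR]; 14 /e/ → [+RTR]; 15 /e/ → [+RTR]; 16 /o/ → [+RTR]; word edge.
From /ḍ/ at 8 leftward: 7 /o/ → [+RTR]; 6 /o/ → [+RTR]; 5 /j/ blocks.

4 6 7 8 9 10 11 12 13 14 15 16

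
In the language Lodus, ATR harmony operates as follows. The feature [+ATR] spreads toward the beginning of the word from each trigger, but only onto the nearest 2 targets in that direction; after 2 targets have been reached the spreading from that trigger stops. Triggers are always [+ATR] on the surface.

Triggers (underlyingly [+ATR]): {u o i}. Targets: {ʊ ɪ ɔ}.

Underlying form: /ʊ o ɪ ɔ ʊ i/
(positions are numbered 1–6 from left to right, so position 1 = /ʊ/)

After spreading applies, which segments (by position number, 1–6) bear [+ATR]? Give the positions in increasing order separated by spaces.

From /o/ at 2 leftward: 1 /ʊ/ → [+ATR]; word edge.
From /i/ at 6 leftward: 5 /ʊ/ → [+ATR]; 4 /ɔ/ → [+ATR]; bound reached.
Target with no active source: position 3 stays [-ATR].

1 2 4 5 6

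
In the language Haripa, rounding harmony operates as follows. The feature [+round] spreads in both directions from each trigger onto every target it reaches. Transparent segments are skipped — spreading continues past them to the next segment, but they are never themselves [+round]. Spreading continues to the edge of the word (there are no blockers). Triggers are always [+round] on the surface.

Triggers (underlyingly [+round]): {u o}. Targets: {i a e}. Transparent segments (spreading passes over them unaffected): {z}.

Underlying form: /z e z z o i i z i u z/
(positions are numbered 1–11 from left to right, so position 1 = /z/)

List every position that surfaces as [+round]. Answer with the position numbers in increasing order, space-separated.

2 5 6 7 9 10

From /o/ at 5 rightward: 6 /i/ → [+round]; 7 /i/ → [+round]; 8 /z/ transparent; 9 /i/ → [+round]; 10 /u/ is itself a trigger — this domain ends here.
From /o/ at 5 leftward: 4 /z/ transparent; 3 /z/ transparent; 2 /e/ → [+round]; 1 /z/ transparent; word edge.
From /u/ at 10 rightward: 11 /z/ transparent; word edge.
From /u/ at 10 leftward: 9 /i/ → [+round]; 8 /z/ transparent; 7 /i/ → [+round]; 6 /i/ → [+round]; 5 /o/ is itself a trigger — this domain ends here.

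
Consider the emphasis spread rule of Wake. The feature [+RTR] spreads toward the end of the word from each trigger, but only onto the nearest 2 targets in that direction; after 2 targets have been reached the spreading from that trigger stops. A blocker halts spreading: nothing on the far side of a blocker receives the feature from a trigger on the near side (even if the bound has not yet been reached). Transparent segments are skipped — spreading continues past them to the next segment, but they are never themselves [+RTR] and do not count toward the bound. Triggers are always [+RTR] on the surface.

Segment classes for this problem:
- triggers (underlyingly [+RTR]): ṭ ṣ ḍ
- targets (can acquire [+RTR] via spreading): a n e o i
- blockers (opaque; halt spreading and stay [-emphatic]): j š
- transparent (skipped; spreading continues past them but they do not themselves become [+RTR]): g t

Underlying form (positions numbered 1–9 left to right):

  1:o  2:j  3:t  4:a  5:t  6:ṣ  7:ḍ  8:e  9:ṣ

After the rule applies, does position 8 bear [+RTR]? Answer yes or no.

From /ṣ/ at 6 rightward: 7 /ḍ/ is itself a trigger — this domain ends here.
From /ḍ/ at 7 rightward: 8 /e/ → [+RTR]; 9 /ṣ/ is itself a trigger — this domain ends here.
From /ṣ/ at 9 rightward: word edge.
Targets with no active source: positions 1 4 stay [-emphatic].
[+RTR] positions on the surface: 6 7 8 9.

yes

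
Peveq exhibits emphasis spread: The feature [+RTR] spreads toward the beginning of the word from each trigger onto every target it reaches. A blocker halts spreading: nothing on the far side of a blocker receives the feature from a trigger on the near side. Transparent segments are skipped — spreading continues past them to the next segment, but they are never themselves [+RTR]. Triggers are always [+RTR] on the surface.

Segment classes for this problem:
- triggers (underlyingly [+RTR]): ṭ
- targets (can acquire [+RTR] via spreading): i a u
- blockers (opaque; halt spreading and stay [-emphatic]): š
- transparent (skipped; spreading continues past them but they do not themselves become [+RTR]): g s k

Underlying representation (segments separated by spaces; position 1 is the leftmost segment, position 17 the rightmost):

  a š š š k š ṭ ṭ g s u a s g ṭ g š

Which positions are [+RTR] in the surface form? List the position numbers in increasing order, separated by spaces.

From /ṭ/ at 7 leftward: 6 /š/ blocks.
From /ṭ/ at 8 leftward: 7 /ṭ/ is itself a trigger — this domain ends here.
From /ṭ/ at 15 leftward: 14 /g/ transparent; 13 /s/ transparent; 12 /a/ → [+RTR]; 11 /u/ → [+RTR]; 10 /s/ transparent; 9 /g/ transparent; 8 /ṭ/ is itself a trigger — this domain ends here.
Target with no active source: position 1 stays [-emphatic].

7 8 11 12 15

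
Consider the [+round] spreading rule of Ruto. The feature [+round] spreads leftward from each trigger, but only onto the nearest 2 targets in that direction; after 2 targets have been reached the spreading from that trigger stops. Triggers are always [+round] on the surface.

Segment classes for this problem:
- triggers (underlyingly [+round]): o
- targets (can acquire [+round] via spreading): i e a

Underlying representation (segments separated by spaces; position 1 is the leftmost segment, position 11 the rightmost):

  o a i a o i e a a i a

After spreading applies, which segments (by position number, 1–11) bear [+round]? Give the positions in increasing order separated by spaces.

1 3 4 5

From /o/ at 1 leftward: word edge.
From /o/ at 5 leftward: 4 /a/ → [+round]; 3 /i/ → [+round]; bound reached.
Targets with no active source: positions 2 6 7 8 9 10 11 stay [-round].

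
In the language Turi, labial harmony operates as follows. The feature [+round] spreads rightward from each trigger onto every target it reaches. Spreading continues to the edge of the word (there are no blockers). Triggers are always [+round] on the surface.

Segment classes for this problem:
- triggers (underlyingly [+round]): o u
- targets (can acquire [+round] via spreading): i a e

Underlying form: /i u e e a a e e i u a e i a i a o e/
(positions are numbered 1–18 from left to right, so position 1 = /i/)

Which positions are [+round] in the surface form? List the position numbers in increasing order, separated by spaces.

2 3 4 5 6 7 8 9 10 11 12 13 14 15 16 17 18

From /u/ at 2 rightward: 3 /e/ → [+round]; 4 /e/ → [+round]; 5 /a/ → [+round]; 6 /a/ → [+round]; 7 /e/ → [+round]; 8 /e/ → [+round]; 9 /i/ → [+round]; 10 /u/ is itself a trigger — this domain ends here.
From /u/ at 10 rightward: 11 /a/ → [+round]; 12 /e/ → [+round]; 13 /i/ → [+round]; 14 /a/ → [+round]; 15 /i/ → [+round]; 16 /a/ → [+round]; 17 /o/ is itself a trigger — this domain ends here.
From /o/ at 17 rightward: 18 /e/ → [+round]; word edge.
Target with no active source: position 1 stays [-round].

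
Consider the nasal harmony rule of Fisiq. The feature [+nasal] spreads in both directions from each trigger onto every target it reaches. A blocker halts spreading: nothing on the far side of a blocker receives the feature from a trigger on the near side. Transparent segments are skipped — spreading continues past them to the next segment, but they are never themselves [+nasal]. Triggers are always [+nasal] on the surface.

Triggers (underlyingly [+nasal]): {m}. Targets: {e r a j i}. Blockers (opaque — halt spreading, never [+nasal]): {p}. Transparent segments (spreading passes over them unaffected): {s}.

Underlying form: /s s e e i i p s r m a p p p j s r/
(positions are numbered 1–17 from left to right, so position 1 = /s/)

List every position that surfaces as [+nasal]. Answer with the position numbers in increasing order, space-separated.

From /m/ at 10 rightward: 11 /a/ → [+nasal]; 12 /p/ blocks.
From /m/ at 10 leftward: 9 /r/ → [+nasal]; 8 /s/ transparent; 7 /p/ blocks.
Targets with no active source: positions 3 4 5 6 15 17 stay [-nasal].

9 10 11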